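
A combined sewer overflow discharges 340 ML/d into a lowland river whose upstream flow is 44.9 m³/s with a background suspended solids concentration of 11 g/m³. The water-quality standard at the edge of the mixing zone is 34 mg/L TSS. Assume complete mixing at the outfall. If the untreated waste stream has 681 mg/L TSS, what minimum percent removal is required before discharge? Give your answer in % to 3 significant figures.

340 ML/d = 3.935 m³/s.
Mass balance: 34·48.84 = 3.935·Cₑ + 44.9·11.
Cₑ = (1660 − 493.9) / 3.935 = 296.4 mg/L.
Required removal = 1 − 296.4/681 = 56.47 %.

56.5 %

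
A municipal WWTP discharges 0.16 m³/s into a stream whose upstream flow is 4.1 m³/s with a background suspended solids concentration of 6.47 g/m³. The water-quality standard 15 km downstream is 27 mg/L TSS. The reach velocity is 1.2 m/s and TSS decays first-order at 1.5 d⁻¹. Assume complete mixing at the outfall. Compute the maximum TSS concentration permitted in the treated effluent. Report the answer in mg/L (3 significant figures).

Travel time to the compliance point: t = 1.5e+04/1.2 = 1.25e+04 s = 0.1447 d; decay factor exp(−1.5·0.1447) = 0.8049.
So the concentration just after mixing may be at most 27/0.8049 = 33.54 mg/L.
Mass balance: 33.54·4.26 = 0.16·Cₑ + 4.1·6.47.
Cₑ = (142.9 − 26.53) / 0.16 = 727.3 mg/L.

727 mg/L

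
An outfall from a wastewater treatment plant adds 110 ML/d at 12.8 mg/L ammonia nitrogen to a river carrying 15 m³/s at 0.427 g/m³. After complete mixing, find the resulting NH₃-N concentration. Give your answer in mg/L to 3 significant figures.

110 ML/d = 1.273 m³/s.
By mass balance at complete mixing, C = (1.273·12.8 + 15·0.427) / (1.273 + 15) = 22.7/16.27 = 1.395 mg/L.

1.40 mg/L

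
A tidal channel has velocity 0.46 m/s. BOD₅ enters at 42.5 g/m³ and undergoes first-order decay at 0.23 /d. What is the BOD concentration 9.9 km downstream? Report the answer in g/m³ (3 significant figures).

Travel time t = 9.9 km / 0.46 m/s = 9900/0.46 = 2.152e+04 s = 0.2491 d.
First-order decay: C = 42.5·exp(−0.23·0.2491) = 42.5·0.9443 = 40.13 g/m³.

40.1 g/m³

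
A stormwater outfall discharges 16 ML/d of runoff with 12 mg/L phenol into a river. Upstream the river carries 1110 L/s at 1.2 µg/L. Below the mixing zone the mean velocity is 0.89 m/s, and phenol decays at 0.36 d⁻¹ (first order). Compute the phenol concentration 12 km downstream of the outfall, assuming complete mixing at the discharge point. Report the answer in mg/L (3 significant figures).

1.62 mg/L

16 ML/d = 0.1852 m³/s.
1110 L/s = 1.11 m³/s.
1.2 µg/L = 0.0012 mg/L.
After complete mixing, C₀ = (0.1852·12 + 1.11·0.0012) / 1.295 = 1.717 mg/L.
Travel time t = 1.2e+04 m / 0.89 m/s = 1.348e+04 s = 0.1561 d.
C = 1.717·exp(−0.36·0.1561) = 1.717·0.9454 = 1.623 mg/L.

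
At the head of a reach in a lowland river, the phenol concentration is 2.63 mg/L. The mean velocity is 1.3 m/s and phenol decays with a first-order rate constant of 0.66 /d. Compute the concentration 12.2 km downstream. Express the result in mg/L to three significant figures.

Travel time t = 12.2 km / 1.3 m/s = 1.22e+04/1.3 = 9385 s = 0.1086 d.
First-order decay: C = 2.63·exp(−0.66·0.1086) = 2.63·0.9308 = 2.448 mg/L.

2.45 mg/L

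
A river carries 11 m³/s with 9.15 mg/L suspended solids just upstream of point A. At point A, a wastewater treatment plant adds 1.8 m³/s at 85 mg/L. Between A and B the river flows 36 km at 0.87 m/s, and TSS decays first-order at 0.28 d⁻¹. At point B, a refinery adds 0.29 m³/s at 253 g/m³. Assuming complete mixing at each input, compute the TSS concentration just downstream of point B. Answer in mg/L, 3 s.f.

After input A: C = (11·9.15 + 1.8·85) / 12.8 = 19.82 mg/L.
Over the 36 km reach to input B (t = 4.138e+04 s = 0.4789 d), decay gives C = 19.82·exp(−0.28·0.4789) = 17.33 mg/L.
After input B: C = (12.8·17.33 + 0.29·253) / 13.09 = 22.55 mg/L.

22.6 mg/L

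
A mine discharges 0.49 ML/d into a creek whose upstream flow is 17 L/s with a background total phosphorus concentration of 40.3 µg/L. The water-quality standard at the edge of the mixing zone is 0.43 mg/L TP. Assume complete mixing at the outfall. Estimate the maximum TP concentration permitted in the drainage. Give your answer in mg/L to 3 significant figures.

1.60 mg/L

0.49 ML/d = 0.005671 m³/s.
17 L/s = 0.017 m³/s.
40.3 µg/L = 0.0403 mg/L.
Mass balance: 0.43·0.02267 = 0.005671·Cₑ + 0.017·0.0403.
Cₑ = (0.009749 − 0.0006851) / 0.005671 = 1.598 mg/L.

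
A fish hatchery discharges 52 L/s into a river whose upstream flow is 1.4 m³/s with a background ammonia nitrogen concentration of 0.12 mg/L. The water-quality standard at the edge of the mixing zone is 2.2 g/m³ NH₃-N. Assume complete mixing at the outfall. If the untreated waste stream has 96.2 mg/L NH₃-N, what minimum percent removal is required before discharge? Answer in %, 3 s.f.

39.5 %

52 L/s = 0.052 m³/s.
Mass balance: 2.2·1.452 = 0.052·Cₑ + 1.4·0.12.
Cₑ = (3.194 − 0.168) / 0.052 = 58.2 mg/L.
Required removal = 1 − 58.2/96.2 = 39.5 %.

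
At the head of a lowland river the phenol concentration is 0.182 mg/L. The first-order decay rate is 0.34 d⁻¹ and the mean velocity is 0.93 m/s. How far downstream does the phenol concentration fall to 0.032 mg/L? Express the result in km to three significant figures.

From C = C₀·e^(−kt), t = ln(C₀/C)/k = ln(0.182/0.032)/0.34 = 1.738/0.34 = 5.113 d.
Distance = v·t = 0.93 m/s × 4.417e+05 s = 4.108e+05 m = 410.8 km.

411 km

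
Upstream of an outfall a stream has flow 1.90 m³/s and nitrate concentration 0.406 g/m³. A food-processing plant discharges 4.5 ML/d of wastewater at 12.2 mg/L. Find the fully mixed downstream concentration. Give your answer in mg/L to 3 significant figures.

0.721 mg/L

4.5 ML/d = 0.05208 m³/s.
By mass balance at complete mixing, C = (0.05208·12.2 + 1.9·0.406) / (0.05208 + 1.9) = 1.407/1.952 = 0.7207 mg/L.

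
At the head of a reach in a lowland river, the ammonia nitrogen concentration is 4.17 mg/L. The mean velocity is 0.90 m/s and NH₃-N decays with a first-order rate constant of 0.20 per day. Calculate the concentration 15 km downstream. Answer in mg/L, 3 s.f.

4.01 mg/L

Travel time t = 15 km / 0.90 m/s = 1.5e+04/0.90 = 1.667e+04 s = 0.1929 d.
First-order decay: C = 4.17·exp(−0.20·0.1929) = 4.17·0.9622 = 4.012 mg/L.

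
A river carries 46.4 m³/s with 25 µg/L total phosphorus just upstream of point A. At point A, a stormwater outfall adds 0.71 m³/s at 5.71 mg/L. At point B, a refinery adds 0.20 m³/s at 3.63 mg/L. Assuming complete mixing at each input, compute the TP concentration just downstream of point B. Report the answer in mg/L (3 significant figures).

25 µg/L = 0.025 mg/L.
After input A: C = (46.4·0.025 + 0.71·5.71) / 47.11 = 0.1107 mg/L.
After input B: C = (47.11·0.1107 + 0.2·3.63) / 47.31 = 0.1256 mg/L.

0.126 mg/L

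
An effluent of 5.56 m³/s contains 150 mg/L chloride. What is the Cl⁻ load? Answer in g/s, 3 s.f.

834 g/s

Mass flux = Q·C = 5.56 m³/s × 150 g/m³ = 834 g/s.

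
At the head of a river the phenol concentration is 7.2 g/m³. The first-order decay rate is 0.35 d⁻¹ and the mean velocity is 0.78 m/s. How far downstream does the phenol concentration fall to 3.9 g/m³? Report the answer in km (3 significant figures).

118 km

From C = C₀·e^(−kt), t = ln(C₀/C)/k = ln(7.2/3.9)/0.35 = 0.6131/0.35 = 1.752 d.
Distance = v·t = 0.78 m/s × 1.513e+05 s = 1.181e+05 m = 118.1 km.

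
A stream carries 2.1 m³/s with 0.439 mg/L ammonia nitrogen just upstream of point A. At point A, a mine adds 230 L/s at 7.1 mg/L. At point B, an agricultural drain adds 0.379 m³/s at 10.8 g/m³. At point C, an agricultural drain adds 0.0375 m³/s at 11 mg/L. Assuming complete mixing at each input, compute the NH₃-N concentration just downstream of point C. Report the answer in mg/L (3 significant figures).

230 L/s = 0.23 m³/s.
After input A: C = (2.1·0.439 + 0.23·7.1) / 2.33 = 1.097 mg/L.
After input B: C = (2.33·1.097 + 0.379·10.8) / 2.709 = 2.454 mg/L.
After input C: C = (2.709·2.454 + 0.0375·11) / 2.747 = 2.571 mg/L.

2.57 mg/L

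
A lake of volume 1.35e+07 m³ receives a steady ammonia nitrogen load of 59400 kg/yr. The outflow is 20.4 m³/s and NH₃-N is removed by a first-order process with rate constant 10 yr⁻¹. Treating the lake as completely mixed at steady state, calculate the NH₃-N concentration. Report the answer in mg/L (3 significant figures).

0.0763 mg/L

Outflow Q = 20.4 m³/s × 3.156e+07 s/yr = 6.438e+08 m³/yr.
Steady-state CSTR mass balance: W = Q·C + k·V·C, so C = W/(Q + kV).
Q + kV = 6.438e+08 + 10·1.35e+07 = 7.788e+08 m³/yr.
C = 59400/7.788e+08 = 7.627e-05 kg/m³ = 0.07627 mg/L.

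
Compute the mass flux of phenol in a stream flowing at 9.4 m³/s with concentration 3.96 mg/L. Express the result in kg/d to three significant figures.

Mass flux = Q·C = 9.4 m³/s × 3.96 g/m³ = 37.22 g/s.
= 37.22 g/s × 86.4 = 3216 kg/d.

3220 kg/d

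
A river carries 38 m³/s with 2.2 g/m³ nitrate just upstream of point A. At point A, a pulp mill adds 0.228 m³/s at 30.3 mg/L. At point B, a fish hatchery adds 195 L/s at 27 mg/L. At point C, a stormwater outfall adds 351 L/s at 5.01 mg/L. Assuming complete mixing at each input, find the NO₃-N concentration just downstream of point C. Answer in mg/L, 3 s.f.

2.52 mg/L

After input A: C = (38·2.2 + 0.228·30.3) / 38.23 = 2.368 mg/L.
195 L/s = 0.195 m³/s.
After input B: C = (38.23·2.368 + 0.195·27) / 38.42 = 2.493 mg/L.
351 L/s = 0.351 m³/s.
After input C: C = (38.42·2.493 + 0.351·5.01) / 38.77 = 2.515 mg/L.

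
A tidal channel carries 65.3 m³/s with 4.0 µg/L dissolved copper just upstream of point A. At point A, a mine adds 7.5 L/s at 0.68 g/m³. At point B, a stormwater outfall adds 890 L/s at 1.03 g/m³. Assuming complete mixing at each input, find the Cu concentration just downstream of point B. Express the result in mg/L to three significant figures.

4.0 µg/L = 0.004 mg/L.
7.5 L/s = 0.0075 m³/s.
After input A: C = (65.3·0.004 + 0.0075·0.68) / 65.31 = 0.004078 mg/L.
890 L/s = 0.89 m³/s.
After input B: C = (65.31·0.004078 + 0.89·1.03) / 66.2 = 0.01787 mg/L.

0.0179 mg/L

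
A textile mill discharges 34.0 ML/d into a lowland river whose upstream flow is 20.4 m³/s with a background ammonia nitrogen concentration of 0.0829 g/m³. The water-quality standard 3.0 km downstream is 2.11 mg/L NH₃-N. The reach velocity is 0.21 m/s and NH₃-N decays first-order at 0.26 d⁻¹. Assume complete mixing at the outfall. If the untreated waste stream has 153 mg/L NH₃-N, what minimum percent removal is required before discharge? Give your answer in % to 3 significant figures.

26.7 %

34.0 ML/d = 0.3935 m³/s.
Travel time to the compliance point: t = 3000/0.21 = 1.429e+04 s = 0.1653 d; decay factor exp(−0.26·0.1653) = 0.9579.
So the concentration just after mixing may be at most 2.11/0.9579 = 2.203 mg/L.
Mass balance: 2.203·20.79 = 0.3935·Cₑ + 20.4·0.0829.
Cₑ = (45.8 − 1.691) / 0.3935 = 112.1 mg/L.
Required removal = 1 − 112.1/153 = 26.74 %.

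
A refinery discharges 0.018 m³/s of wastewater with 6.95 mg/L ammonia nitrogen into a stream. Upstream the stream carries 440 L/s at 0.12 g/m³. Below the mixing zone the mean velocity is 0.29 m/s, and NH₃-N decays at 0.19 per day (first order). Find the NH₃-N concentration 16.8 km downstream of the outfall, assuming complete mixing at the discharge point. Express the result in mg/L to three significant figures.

0.342 mg/L

440 L/s = 0.44 m³/s.
After complete mixing, C₀ = (0.018·6.95 + 0.44·0.12) / 0.458 = 0.3884 mg/L.
Travel time t = 1.68e+04 m / 0.29 m/s = 5.793e+04 s = 0.6705 d.
C = 0.3884·exp(−0.19·0.6705) = 0.3884·0.8804 = 0.342 mg/L.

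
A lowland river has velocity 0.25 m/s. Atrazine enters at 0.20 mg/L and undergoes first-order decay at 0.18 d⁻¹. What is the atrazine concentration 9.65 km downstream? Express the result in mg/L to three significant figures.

0.185 mg/L

Travel time t = 9.65 km / 0.25 m/s = 9650/0.25 = 3.86e+04 s = 0.4468 d.
First-order decay: C = 0.20·exp(−0.18·0.4468) = 0.20·0.9227 = 0.1845 mg/L.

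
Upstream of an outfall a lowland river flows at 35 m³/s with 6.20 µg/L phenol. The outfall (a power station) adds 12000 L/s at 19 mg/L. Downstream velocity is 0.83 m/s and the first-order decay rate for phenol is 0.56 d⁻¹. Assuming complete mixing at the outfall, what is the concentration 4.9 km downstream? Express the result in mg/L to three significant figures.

12000 L/s = 12 m³/s.
6.20 µg/L = 0.0062 mg/L.
After complete mixing, C₀ = (12·19 + 35·0.0062) / 47 = 4.856 mg/L.
Travel time t = 4900 m / 0.83 m/s = 5904 s = 0.06833 d.
C = 4.856·exp(−0.56·0.06833) = 4.856·0.9625 = 4.673 mg/L.

4.67 mg/L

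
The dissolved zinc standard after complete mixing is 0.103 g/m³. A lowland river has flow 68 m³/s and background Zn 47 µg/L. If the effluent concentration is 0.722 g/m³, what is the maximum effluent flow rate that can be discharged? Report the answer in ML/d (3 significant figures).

532 ML/d

47 µg/L = 0.047 mg/L.
Mass balance at complete mixing: C_std·(Q_w + Q_r) = Q_w·C_e + Q_r·C_b.
Rearranging, Q_w = Q_r·(C_std − C_b)/(C_e − C_std) = 68·(0.103 − 0.047) / (0.722 − 0.103) = 6.152 m³/s.
= 531.5 ML/d.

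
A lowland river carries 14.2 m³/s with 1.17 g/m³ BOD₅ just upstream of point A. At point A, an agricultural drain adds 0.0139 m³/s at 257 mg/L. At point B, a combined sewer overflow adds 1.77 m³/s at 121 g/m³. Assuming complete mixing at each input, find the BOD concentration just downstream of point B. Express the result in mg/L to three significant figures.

14.7 mg/L

After input A: C = (14.2·1.17 + 0.0139·257) / 14.21 = 1.42 mg/L.
After input B: C = (14.21·1.42 + 1.77·121) / 15.98 = 14.66 mg/L.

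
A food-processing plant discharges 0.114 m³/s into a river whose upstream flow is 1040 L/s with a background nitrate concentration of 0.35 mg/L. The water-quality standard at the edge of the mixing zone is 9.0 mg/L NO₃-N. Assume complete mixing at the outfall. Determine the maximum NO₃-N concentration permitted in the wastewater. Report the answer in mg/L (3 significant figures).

1040 L/s = 1.04 m³/s.
Mass balance: 9·1.154 = 0.114·Cₑ + 1.04·0.35.
Cₑ = (10.39 − 0.364) / 0.114 = 87.91 mg/L.

87.9 mg/L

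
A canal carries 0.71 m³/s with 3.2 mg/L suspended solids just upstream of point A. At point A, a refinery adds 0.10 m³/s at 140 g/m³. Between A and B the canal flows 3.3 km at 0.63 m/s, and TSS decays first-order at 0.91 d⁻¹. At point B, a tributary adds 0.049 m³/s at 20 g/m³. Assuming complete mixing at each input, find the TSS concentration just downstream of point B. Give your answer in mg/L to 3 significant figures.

19.1 mg/L

After input A: C = (0.71·3.2 + 0.1·140) / 0.81 = 20.09 mg/L.
Over the 3.3 km reach to input B (t = 5238 s = 0.06063 d), decay gives C = 20.09·exp(−0.91·0.06063) = 19.01 mg/L.
After input B: C = (0.81·19.01 + 0.049·20) / 0.859 = 19.07 mg/L.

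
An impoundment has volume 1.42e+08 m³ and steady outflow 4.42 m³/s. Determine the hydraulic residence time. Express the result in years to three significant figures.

1.02 yr

Q = 4.42 m³/s × 3.156e+07 s/yr = 1.395e+08 m³/yr.
Hydraulic residence time τ = V/Q = 1.42e+08/1.395e+08 = 1.018 yr.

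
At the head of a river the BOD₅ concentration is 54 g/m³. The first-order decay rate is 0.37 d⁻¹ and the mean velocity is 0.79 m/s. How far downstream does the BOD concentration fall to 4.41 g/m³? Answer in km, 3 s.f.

462 km

From C = C₀·e^(−kt), t = ln(C₀/C)/k = ln(54/4.41)/0.37 = 2.505/0.37 = 6.771 d.
Distance = v·t = 0.79 m/s × 5.85e+05 s = 4.621e+05 m = 462.1 km.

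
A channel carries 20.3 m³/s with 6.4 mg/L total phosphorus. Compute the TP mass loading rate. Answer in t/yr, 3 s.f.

Mass flux = Q·C = 20.3 m³/s × 6.4 g/m³ = 129.9 g/s.
= 129.9 g/s × 31.56 = 4100 t/yr.

4100 t/yr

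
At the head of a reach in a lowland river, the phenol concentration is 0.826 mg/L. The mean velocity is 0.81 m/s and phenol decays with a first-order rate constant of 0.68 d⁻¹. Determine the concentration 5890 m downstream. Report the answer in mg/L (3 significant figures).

0.780 mg/L

Travel time t = 5890 m / 0.81 m/s = 5890/0.81 = 7272 s = 0.08416 d.
First-order decay: C = 0.826·exp(−0.68·0.08416) = 0.826·0.9444 = 0.7801 mg/L.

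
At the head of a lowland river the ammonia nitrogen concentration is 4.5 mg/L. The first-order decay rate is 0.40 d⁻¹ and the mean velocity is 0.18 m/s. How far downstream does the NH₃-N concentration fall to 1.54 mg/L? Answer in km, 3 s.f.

From C = C₀·e^(−kt), t = ln(C₀/C)/k = ln(4.5/1.54)/0.40 = 1.072/0.40 = 2.681 d.
Distance = v·t = 0.18 m/s × 2.316e+05 s = 4.169e+04 m = 41.69 km.

41.7 km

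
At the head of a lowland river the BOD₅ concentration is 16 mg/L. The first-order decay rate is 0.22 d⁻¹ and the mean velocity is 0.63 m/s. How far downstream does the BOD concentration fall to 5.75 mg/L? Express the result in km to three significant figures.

From C = C₀·e^(−kt), t = ln(C₀/C)/k = ln(16/5.75)/0.22 = 1.023/0.22 = 4.652 d.
Distance = v·t = 0.63 m/s × 4.019e+05 s = 2.532e+05 m = 253.2 km.

253 km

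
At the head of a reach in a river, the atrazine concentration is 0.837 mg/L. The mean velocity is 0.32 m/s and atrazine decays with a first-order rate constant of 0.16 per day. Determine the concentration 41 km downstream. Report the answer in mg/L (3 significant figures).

Travel time t = 41 km / 0.32 m/s = 4.1e+04/0.32 = 1.281e+05 s = 1.483 d.
First-order decay: C = 0.837·exp(−0.16·1.483) = 0.837·0.7888 = 0.6602 mg/L.

0.660 mg/L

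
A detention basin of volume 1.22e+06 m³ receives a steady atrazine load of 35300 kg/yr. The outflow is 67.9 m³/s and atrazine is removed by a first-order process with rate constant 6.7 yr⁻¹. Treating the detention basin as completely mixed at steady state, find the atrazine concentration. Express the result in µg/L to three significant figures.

Outflow Q = 67.9 m³/s × 3.156e+07 s/yr = 2.143e+09 m³/yr.
Steady-state CSTR mass balance: W = Q·C + k·V·C, so C = W/(Q + kV).
Q + kV = 2.143e+09 + 6.7·1.22e+06 = 2.151e+09 m³/yr.
C = 35300/2.151e+09 = 1.641e-05 kg/m³ = 0.01641 mg/L = 16.41 µg/L.

16.4 µg/L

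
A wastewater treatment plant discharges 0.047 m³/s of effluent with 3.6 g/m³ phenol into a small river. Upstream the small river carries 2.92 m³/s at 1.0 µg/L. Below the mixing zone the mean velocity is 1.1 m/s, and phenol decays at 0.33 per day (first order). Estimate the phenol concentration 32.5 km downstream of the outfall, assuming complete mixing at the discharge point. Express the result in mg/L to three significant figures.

1.0 µg/L = 0.001 mg/L.
After complete mixing, C₀ = (0.047·3.6 + 2.92·0.001) / 2.967 = 0.05801 mg/L.
Travel time t = 3.25e+04 m / 1.1 m/s = 2.955e+04 s = 0.342 d.
C = 0.05801·exp(−0.33·0.342) = 0.05801·0.8933 = 0.05182 mg/L.

0.0518 mg/L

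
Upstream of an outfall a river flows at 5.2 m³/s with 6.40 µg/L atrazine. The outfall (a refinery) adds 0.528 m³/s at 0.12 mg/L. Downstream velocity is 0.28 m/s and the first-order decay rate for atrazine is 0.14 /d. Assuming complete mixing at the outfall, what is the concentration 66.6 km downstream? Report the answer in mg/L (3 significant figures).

0.0115 mg/L

6.40 µg/L = 0.0064 mg/L.
After complete mixing, C₀ = (0.528·0.12 + 5.2·0.0064) / 5.728 = 0.01687 mg/L.
Travel time t = 6.66e+04 m / 0.28 m/s = 2.379e+05 s = 2.753 d.
C = 0.01687·exp(−0.14·2.753) = 0.01687·0.6802 = 0.01148 mg/L.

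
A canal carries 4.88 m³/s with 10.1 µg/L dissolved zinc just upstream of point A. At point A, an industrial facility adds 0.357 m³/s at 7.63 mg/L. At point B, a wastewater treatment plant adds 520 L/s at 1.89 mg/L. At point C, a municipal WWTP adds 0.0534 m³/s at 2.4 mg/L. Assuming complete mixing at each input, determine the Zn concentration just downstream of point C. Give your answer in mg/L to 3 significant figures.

10.1 µg/L = 0.0101 mg/L.
After input A: C = (4.88·0.0101 + 0.357·7.63) / 5.237 = 0.5295 mg/L.
520 L/s = 0.52 m³/s.
After input B: C = (5.237·0.5295 + 0.52·1.89) / 5.757 = 0.6524 mg/L.
After input C: C = (5.757·0.6524 + 0.0534·2.4) / 5.81 = 0.6685 mg/L.

0.668 mg/L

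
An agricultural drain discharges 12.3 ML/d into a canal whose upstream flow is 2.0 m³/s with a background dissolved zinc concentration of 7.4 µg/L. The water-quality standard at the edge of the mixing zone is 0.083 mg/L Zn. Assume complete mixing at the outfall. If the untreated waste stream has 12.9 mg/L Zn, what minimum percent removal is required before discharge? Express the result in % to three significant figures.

91.1 %

12.3 ML/d = 0.1424 m³/s.
7.4 µg/L = 0.0074 mg/L.
Mass balance: 0.083·2.142 = 0.1424·Cₑ + 2·0.0074.
Cₑ = (0.1778 − 0.0148) / 0.1424 = 1.145 mg/L.
Required removal = 1 − 1.145/12.9 = 91.12 %.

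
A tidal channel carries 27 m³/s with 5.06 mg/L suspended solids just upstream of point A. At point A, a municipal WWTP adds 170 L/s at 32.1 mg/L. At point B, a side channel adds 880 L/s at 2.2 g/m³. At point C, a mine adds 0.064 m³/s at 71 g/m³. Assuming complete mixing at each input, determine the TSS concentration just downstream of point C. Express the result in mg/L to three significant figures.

5.28 mg/L

170 L/s = 0.17 m³/s.
After input A: C = (27·5.06 + 0.17·32.1) / 27.17 = 5.229 mg/L.
880 L/s = 0.88 m³/s.
After input B: C = (27.17·5.229 + 0.88·2.2) / 28.05 = 5.134 mg/L.
After input C: C = (28.05·5.134 + 0.064·71) / 28.11 = 5.284 mg/L.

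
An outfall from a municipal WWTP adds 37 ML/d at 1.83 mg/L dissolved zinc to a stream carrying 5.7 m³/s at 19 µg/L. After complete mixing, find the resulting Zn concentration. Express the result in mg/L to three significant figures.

0.146 mg/L

37 ML/d = 0.4282 m³/s.
19 µg/L = 0.019 mg/L.
By mass balance at complete mixing, C = (0.4282·1.83 + 5.7·0.019) / (0.4282 + 5.7) = 0.892/6.128 = 0.1456 mg/L.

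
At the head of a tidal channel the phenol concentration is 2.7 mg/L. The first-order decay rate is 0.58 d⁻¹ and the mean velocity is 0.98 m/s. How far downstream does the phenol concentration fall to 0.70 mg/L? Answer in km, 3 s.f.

From C = C₀·e^(−kt), t = ln(C₀/C)/k = ln(2.7/0.70)/0.58 = 1.35/0.58 = 2.327 d.
Distance = v·t = 0.98 m/s × 2.011e+05 s = 1.971e+05 m = 197.1 km.

197 km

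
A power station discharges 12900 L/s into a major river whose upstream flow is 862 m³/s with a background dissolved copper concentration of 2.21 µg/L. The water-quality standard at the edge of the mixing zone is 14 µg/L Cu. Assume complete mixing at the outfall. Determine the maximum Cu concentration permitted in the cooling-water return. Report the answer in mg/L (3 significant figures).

12900 L/s = 12.9 m³/s.
2.21 µg/L = 0.00221 mg/L.
14 µg/L = 0.014 mg/L.
Mass balance: 0.014·874.9 = 12.9·Cₑ + 862·0.00221.
Cₑ = (12.25 − 1.905) / 12.9 = 0.8018 mg/L.

0.802 mg/L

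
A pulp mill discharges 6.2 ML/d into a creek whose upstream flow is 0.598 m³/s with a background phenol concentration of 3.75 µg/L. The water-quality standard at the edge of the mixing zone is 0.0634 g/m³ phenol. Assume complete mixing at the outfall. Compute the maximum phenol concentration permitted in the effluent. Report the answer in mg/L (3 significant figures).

6.2 ML/d = 0.07176 m³/s.
3.75 µg/L = 0.00375 mg/L.
Mass balance: 0.0634·0.6698 = 0.07176·Cₑ + 0.598·0.00375.
Cₑ = (0.04246 − 0.002242) / 0.07176 = 0.5605 mg/L.

0.560 mg/L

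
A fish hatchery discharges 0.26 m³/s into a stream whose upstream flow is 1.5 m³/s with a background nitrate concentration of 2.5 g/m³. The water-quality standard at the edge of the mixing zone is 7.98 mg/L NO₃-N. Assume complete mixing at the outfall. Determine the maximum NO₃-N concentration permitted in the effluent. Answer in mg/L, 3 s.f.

39.6 mg/L

Mass balance: 7.98·1.76 = 0.26·Cₑ + 1.5·2.5.
Cₑ = (14.04 − 3.75) / 0.26 = 39.6 mg/L.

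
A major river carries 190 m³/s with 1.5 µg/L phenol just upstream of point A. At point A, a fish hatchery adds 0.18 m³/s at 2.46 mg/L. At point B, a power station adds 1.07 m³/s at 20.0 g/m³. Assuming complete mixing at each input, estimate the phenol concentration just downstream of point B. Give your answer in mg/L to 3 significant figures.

0.116 mg/L

1.5 µg/L = 0.0015 mg/L.
After input A: C = (190·0.0015 + 0.18·2.46) / 190.2 = 0.003827 mg/L.
After input B: C = (190.2·0.003827 + 1.07·20) / 191.2 = 0.1157 mg/L.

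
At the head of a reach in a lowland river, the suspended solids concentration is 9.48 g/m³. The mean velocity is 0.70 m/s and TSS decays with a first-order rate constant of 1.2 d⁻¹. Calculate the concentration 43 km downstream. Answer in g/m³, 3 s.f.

4.04 g/m³

Travel time t = 43 km / 0.70 m/s = 4.3e+04/0.70 = 6.143e+04 s = 0.711 d.
First-order decay: C = 9.48·exp(−1.2·0.711) = 9.48·0.4261 = 4.039 g/m³.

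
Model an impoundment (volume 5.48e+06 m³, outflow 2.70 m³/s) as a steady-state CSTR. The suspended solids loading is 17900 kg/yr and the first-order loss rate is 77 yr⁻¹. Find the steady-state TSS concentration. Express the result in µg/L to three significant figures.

Outflow Q = 2.70 m³/s × 3.156e+07 s/yr = 8.521e+07 m³/yr.
Steady-state CSTR mass balance: W = Q·C + k·V·C, so C = W/(Q + kV).
Q + kV = 8.521e+07 + 77·5.48e+06 = 5.072e+08 m³/yr.
C = 17900/5.072e+08 = 3.529e-05 kg/m³ = 0.03529 mg/L = 35.29 µg/L.

35.3 µg/L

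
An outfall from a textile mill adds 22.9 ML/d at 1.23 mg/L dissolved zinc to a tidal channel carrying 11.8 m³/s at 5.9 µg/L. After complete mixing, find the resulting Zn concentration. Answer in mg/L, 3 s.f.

22.9 ML/d = 0.265 m³/s.
5.9 µg/L = 0.0059 mg/L.
Conservation of mass across the mixing zone: C = (0.265·1.23 + 11.8·0.0059) / (0.265 + 11.8) = 0.3956/12.07 = 0.03279 mg/L.

0.0328 mg/L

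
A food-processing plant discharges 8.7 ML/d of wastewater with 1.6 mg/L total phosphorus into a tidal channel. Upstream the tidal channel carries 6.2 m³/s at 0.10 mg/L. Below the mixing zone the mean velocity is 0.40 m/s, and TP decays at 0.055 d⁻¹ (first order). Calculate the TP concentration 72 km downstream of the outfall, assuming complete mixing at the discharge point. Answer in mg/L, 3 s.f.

8.7 ML/d = 0.1007 m³/s.
After complete mixing, C₀ = (0.1007·1.6 + 6.2·0.1) / 6.301 = 0.124 mg/L.
Travel time t = 7.2e+04 m / 0.40 m/s = 1.8e+05 s = 2.083 d.
C = 0.124·exp(−0.055·2.083) = 0.124·0.8917 = 0.1106 mg/L.

0.111 mg/L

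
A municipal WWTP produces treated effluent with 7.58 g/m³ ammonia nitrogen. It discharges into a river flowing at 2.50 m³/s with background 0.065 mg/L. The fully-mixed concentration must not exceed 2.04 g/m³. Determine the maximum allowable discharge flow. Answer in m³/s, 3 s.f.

Mass balance at complete mixing: C_std·(Q_w + Q_r) = Q_w·C_e + Q_r·C_b.
Rearranging, Q_w = Q_r·(C_std − C_b)/(C_e − C_std) = 2.50·(2.04 − 0.065) / (7.58 − 2.04) = 0.8912 m³/s.

0.891 m³/s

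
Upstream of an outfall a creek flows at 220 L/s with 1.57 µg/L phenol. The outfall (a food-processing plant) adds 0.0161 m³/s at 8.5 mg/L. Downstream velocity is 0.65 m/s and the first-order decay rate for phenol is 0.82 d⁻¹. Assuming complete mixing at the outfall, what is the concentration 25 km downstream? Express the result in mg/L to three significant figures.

0.403 mg/L

220 L/s = 0.22 m³/s.
1.57 µg/L = 0.00157 mg/L.
After complete mixing, C₀ = (0.0161·8.5 + 0.22·0.00157) / 0.2361 = 0.5811 mg/L.
Travel time t = 2.5e+04 m / 0.65 m/s = 3.846e+04 s = 0.4452 d.
C = 0.5811·exp(−0.82·0.4452) = 0.5811·0.6942 = 0.4034 mg/L.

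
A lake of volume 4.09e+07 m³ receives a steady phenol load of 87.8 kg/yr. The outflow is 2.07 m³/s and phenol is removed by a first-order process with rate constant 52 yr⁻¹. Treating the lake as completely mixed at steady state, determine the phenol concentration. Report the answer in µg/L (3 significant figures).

Outflow Q = 2.07 m³/s × 3.156e+07 s/yr = 6.532e+07 m³/yr.
Steady-state CSTR mass balance: W = Q·C + k·V·C, so C = W/(Q + kV).
Q + kV = 6.532e+07 + 52·4.09e+07 = 2.192e+09 m³/yr.
C = 87.8/2.192e+09 = 4.005e-08 kg/m³ = 4.005e-05 mg/L = 0.04005 µg/L.

0.0401 µg/L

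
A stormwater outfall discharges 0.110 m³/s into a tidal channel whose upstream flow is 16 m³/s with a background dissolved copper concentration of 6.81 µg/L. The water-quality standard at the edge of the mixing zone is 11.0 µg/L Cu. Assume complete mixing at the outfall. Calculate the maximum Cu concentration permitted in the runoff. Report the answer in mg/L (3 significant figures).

6.81 µg/L = 0.00681 mg/L.
11.0 µg/L = 0.011 mg/L.
Mass balance: 0.011·16.11 = 0.11·Cₑ + 16·0.00681.
Cₑ = (0.1772 − 0.109) / 0.11 = 0.6205 mg/L.

0.620 mg/L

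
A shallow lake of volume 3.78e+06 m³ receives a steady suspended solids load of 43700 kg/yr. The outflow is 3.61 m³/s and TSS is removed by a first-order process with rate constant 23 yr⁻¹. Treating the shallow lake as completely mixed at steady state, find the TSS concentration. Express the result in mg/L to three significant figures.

0.218 mg/L

Outflow Q = 3.61 m³/s × 3.156e+07 s/yr = 1.139e+08 m³/yr.
Steady-state CSTR mass balance: W = Q·C + k·V·C, so C = W/(Q + kV).
Q + kV = 1.139e+08 + 23·3.78e+06 = 2.009e+08 m³/yr.
C = 43700/2.009e+08 = 0.0002176 kg/m³ = 0.2176 mg/L.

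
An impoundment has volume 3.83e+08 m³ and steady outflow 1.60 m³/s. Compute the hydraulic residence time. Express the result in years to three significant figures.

Q = 1.60 m³/s × 3.156e+07 s/yr = 5.049e+07 m³/yr.
Hydraulic residence time τ = V/Q = 3.83e+08/5.049e+07 = 7.585 yr.

7.59 yr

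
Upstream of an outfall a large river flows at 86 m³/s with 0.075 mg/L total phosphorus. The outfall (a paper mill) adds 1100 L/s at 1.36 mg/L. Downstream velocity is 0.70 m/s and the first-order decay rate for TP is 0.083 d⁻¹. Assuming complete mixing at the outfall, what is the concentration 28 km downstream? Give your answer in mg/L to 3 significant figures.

0.0878 mg/L

1100 L/s = 1.1 m³/s.
After complete mixing, C₀ = (1.1·1.36 + 86·0.075) / 87.1 = 0.09123 mg/L.
Travel time t = 2.8e+04 m / 0.70 m/s = 4e+04 s = 0.463 d.
C = 0.09123·exp(−0.083·0.463) = 0.09123·0.9623 = 0.08779 mg/L.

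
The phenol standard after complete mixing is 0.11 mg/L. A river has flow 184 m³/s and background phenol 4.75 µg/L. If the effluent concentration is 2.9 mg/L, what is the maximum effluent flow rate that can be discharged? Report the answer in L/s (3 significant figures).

6940 L/s

4.75 µg/L = 0.00475 mg/L.
Mass balance at complete mixing: C_std·(Q_w + Q_r) = Q_w·C_e + Q_r·C_b.
Rearranging, Q_w = Q_r·(C_std − C_b)/(C_e − C_std) = 184·(0.11 − 0.00475) / (2.9 − 0.11) = 6.941 m³/s.
= 6941 L/s.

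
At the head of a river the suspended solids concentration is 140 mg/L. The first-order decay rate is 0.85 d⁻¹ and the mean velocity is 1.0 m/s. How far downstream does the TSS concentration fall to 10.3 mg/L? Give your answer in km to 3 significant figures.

265 km

From C = C₀·e^(−kt), t = ln(C₀/C)/k = ln(140/10.3)/0.85 = 2.609/0.85 = 3.07 d.
Distance = v·t = 1.0 m/s × 2.652e+05 s = 2.652e+05 m = 265.2 km.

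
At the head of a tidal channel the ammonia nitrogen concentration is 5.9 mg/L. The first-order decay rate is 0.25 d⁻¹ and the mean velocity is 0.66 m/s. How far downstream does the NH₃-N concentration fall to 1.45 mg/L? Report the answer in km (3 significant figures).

From C = C₀·e^(−kt), t = ln(C₀/C)/k = ln(5.9/1.45)/0.25 = 1.403/0.25 = 5.614 d.
Distance = v·t = 0.66 m/s × 4.85e+05 s = 3.201e+05 m = 320.1 km.

320 km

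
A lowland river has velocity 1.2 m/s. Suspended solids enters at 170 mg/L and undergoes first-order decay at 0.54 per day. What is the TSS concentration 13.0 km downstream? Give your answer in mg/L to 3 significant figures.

Travel time t = 13.0 km / 1.2 m/s = 1.3e+04/1.2 = 1.083e+04 s = 0.1254 d.
First-order decay: C = 170·exp(−0.54·0.1254) = 170·0.9345 = 158.9 mg/L.

159 mg/L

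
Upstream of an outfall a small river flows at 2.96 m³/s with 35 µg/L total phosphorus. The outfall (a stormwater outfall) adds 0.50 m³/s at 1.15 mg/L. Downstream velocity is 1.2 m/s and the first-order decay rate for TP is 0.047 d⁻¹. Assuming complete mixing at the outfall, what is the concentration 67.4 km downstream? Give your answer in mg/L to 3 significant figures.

35 µg/L = 0.035 mg/L.
After complete mixing, C₀ = (0.5·1.15 + 2.96·0.035) / 3.46 = 0.1961 mg/L.
Travel time t = 6.74e+04 m / 1.2 m/s = 5.617e+04 s = 0.6501 d.
C = 0.1961·exp(−0.047·0.6501) = 0.1961·0.9699 = 0.1902 mg/L.

0.190 mg/L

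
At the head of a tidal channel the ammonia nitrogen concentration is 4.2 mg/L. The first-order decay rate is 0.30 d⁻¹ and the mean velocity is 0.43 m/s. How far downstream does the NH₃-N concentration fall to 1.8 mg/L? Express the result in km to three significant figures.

105 km

From C = C₀·e^(−kt), t = ln(C₀/C)/k = ln(4.2/1.8)/0.30 = 0.8473/0.30 = 2.824 d.
Distance = v·t = 0.43 m/s × 2.44e+05 s = 1.049e+05 m = 104.9 km.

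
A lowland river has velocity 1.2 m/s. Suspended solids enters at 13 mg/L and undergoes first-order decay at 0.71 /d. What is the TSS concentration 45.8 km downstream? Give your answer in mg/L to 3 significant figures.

Travel time t = 45.8 km / 1.2 m/s = 4.58e+04/1.2 = 3.817e+04 s = 0.4417 d.
First-order decay: C = 13·exp(−0.71·0.4417) = 13·0.7308 = 9.5 mg/L.

9.50 mg/L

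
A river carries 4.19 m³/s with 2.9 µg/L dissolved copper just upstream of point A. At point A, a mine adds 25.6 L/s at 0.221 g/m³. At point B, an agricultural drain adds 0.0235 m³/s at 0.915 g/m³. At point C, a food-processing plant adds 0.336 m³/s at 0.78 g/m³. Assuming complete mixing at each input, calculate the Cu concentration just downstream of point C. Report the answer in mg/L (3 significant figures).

0.0659 mg/L

2.9 µg/L = 0.0029 mg/L.
25.6 L/s = 0.0256 m³/s.
After input A: C = (4.19·0.0029 + 0.0256·0.221) / 4.216 = 0.004224 mg/L.
After input B: C = (4.216·0.004224 + 0.0235·0.915) / 4.239 = 0.009273 mg/L.
After input C: C = (4.239·0.009273 + 0.336·0.78) / 4.575 = 0.06588 mg/L.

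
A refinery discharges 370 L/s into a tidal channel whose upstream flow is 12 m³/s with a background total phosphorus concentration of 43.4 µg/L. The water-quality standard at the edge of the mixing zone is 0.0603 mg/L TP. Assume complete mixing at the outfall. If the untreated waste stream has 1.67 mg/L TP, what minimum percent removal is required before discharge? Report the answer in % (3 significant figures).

63.6 %

370 L/s = 0.37 m³/s.
43.4 µg/L = 0.0434 mg/L.
Mass balance: 0.0603·12.37 = 0.37·Cₑ + 12·0.0434.
Cₑ = (0.7459 − 0.5208) / 0.37 = 0.6084 mg/L.
Required removal = 1 − 0.6084/1.67 = 63.57 %.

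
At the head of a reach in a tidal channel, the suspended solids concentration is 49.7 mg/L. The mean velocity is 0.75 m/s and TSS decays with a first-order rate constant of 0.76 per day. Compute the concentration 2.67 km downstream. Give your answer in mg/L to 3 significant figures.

48.2 mg/L

Travel time t = 2.67 km / 0.75 m/s = 2670/0.75 = 3560 s = 0.0412 d.
First-order decay: C = 49.7·exp(−0.76·0.0412) = 49.7·0.9692 = 48.17 mg/L.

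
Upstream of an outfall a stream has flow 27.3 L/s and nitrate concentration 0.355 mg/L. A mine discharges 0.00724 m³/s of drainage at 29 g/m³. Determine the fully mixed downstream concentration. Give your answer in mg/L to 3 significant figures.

6.36 mg/L

27.3 L/s = 0.0273 m³/s.
Conservation of mass across the mixing zone: C = (0.00724·29 + 0.0273·0.355) / (0.00724 + 0.0273) = 0.2197/0.03454 = 6.359 mg/L.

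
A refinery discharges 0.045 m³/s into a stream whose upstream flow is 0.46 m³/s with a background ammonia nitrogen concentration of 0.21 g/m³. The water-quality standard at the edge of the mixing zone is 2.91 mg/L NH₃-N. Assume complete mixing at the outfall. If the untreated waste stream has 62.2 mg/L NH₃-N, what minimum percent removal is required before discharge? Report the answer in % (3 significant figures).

50.9 %

Mass balance: 2.91·0.505 = 0.045·Cₑ + 0.46·0.21.
Cₑ = (1.47 − 0.0966) / 0.045 = 30.51 mg/L.
Required removal = 1 − 30.51/62.2 = 50.95 %.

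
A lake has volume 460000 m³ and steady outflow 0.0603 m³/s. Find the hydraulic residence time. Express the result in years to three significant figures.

Q = 0.0603 m³/s × 3.156e+07 s/yr = 1.903e+06 m³/yr.
Hydraulic residence time τ = V/Q = 460000/1.903e+06 = 0.2417 yr.

0.242 yr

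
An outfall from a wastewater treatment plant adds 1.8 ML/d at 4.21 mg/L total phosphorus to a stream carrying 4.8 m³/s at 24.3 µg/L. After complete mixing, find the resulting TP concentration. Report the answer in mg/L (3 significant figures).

0.0424 mg/L

1.8 ML/d = 0.02083 m³/s.
24.3 µg/L = 0.0243 mg/L.
Conservation of mass across the mixing zone: C = (0.02083·4.21 + 4.8·0.0243) / (0.02083 + 4.8) = 0.2043/4.821 = 0.04239 mg/L.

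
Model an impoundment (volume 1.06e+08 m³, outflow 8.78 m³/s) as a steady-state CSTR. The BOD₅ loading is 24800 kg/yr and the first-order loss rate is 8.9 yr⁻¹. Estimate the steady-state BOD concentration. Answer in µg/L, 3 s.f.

20.3 µg/L

Outflow Q = 8.78 m³/s × 3.156e+07 s/yr = 2.771e+08 m³/yr.
Steady-state CSTR mass balance: W = Q·C + k·V·C, so C = W/(Q + kV).
Q + kV = 2.771e+08 + 8.9·1.06e+08 = 1.22e+09 m³/yr.
C = 24800/1.22e+09 = 2.032e-05 kg/m³ = 0.02032 mg/L = 20.32 µg/L.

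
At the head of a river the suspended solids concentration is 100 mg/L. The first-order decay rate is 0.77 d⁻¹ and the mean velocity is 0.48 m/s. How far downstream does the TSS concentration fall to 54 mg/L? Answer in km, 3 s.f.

33.2 km

From C = C₀·e^(−kt), t = ln(C₀/C)/k = ln(100/54)/0.77 = 0.6162/0.77 = 0.8002 d.
Distance = v·t = 0.48 m/s × 6.914e+04 s = 3.319e+04 m = 33.19 km.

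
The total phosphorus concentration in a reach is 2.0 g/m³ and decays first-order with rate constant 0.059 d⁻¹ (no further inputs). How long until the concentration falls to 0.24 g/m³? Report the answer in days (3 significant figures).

35.9 d

t = ln(C₀/C)/k = ln(2.0/0.24)/0.059 = 2.12/0.059 = 35.94 d.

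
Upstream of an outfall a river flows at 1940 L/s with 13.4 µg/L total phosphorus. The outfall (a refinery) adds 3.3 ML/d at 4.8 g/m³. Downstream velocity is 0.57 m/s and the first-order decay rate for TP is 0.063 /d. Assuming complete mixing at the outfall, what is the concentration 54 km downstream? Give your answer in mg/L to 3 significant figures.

3.3 ML/d = 0.03819 m³/s.
1940 L/s = 1.94 m³/s.
13.4 µg/L = 0.0134 mg/L.
After complete mixing, C₀ = (0.03819·4.8 + 1.94·0.0134) / 1.978 = 0.1058 mg/L.
Travel time t = 5.4e+04 m / 0.57 m/s = 9.474e+04 s = 1.096 d.
C = 0.1058·exp(−0.063·1.096) = 0.1058·0.9333 = 0.09876 mg/L.

0.0988 mg/L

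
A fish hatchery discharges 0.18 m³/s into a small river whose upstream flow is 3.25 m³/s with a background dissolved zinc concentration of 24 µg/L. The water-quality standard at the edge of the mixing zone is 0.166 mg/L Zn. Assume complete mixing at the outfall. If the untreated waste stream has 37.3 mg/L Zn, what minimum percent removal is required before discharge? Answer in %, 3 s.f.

92.7 %

24 µg/L = 0.024 mg/L.
Mass balance: 0.166·3.43 = 0.18·Cₑ + 3.25·0.024.
Cₑ = (0.5694 − 0.078) / 0.18 = 2.73 mg/L.
Required removal = 1 − 2.73/37.3 = 92.68 %.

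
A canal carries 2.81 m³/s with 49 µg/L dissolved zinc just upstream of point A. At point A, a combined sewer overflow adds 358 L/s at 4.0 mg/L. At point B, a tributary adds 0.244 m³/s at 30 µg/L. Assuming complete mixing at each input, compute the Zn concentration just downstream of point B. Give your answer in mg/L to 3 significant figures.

0.462 mg/L

49 µg/L = 0.049 mg/L.
358 L/s = 0.358 m³/s.
After input A: C = (2.81·0.049 + 0.358·4) / 3.168 = 0.4955 mg/L.
30 µg/L = 0.03 mg/L.
After input B: C = (3.168·0.4955 + 0.244·0.03) / 3.412 = 0.4622 mg/L.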